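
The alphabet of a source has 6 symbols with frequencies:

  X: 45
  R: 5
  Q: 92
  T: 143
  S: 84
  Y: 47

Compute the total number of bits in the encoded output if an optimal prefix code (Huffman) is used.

979

Merge the two smallest weights repeatedly:
merge R(5) and X(45): 50
merge Y(47) and 50: 97
merge S(84) and Q(92): 176
merge 97 and T(143): 240
merge 176 and 240: 416
The encoded length is the sum of every internal node's weight: 50 + 97 + 176 + 240 + 416 = 979 bits.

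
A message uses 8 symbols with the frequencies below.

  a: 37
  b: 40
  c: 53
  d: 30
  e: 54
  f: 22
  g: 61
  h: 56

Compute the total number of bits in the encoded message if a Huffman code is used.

1050

Greedily combine the two least-frequent nodes:
merge f(22) and d(30): 52
merge a(37) and b(40): 77
merge 52 and c(53): 105
merge e(54) and h(56): 110
merge g(61) and 77: 138
merge 105 and 110: 215
merge 138 and 215: 353
Total encoded bits = sum of merged weights = 52 + 77 + 105 + 110 + 138 + 215 + 353 = 1050.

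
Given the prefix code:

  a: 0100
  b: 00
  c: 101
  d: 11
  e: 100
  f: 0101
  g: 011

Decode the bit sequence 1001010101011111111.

ecfgddd

Read left to right; each codeword is recognised as soon as it completes (prefix code):
  100→e | 101→c | 0101→f | 011→g | 11→d | 11→d | 11→d
Decoded message: ecfgddd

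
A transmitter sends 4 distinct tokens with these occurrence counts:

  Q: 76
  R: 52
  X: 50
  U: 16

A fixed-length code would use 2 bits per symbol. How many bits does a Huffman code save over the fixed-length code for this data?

Fixed-length: 2 bits × 194 symbols = 388 bits.
Huffman merges:
combine U(16), X(50) → 66
combine R(52), 66 → 118
combine Q(76), 118 → 194
Huffman total = 66 + 118 + 194 = 378 bits.
Saving = 388 − 378 = 10 bits.

10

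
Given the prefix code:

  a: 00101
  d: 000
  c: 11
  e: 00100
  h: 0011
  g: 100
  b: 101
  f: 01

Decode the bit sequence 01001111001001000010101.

fhcegaf

Read left to right; each codeword is recognised as soon as it completes (prefix code):
  01→f | 0011→h | 11→c | 00100→e | 100→g | 00101→a | 01→f
Decoded message: fhcegaf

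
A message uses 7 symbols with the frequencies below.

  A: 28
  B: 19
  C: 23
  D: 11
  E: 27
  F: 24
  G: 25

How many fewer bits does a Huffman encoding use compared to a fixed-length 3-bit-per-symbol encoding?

Fixed-length: 3 bits × 157 symbols = 471 bits.
Huffman merges:
D(11) + B(19) → 30
C(23) + F(24) → 47
G(25) + E(27) → 52
A(28) + 30 → 58
47 + 52 → 99
58 + 99 → 157
Huffman total = 30 + 47 + 52 + 58 + 99 + 157 = 443 bits.
Saving = 471 − 443 = 28 bits.

28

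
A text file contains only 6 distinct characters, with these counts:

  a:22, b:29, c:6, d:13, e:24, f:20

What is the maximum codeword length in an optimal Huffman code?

4

Merge the two lowest-weight nodes at each step:
merge c(6) and d(13): 19
merge 19 and f(20): 39
merge a(22) and e(24): 46
merge b(29) and 39: 68
merge 46 and 68: 114
The first pair merged (c, d) ends up deepest, at depth 4.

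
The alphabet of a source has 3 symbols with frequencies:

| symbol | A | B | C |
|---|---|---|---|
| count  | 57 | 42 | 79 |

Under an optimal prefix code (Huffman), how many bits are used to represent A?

Repeatedly merge the two smallest:
merge B(42) and A(57): 99
merge C(79) and 99: 178
A's leaf is at depth 2, giving a 2-bit codeword.

2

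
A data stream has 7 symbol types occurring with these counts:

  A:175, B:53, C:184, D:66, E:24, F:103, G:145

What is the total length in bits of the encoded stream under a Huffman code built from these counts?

1966

Build the Huffman tree bottom-up:
combine E(24), B(53) → 77
combine D(66), 77 → 143
combine F(103), 143 → 246
combine G(145), A(175) → 320
combine C(184), 246 → 430
combine 320, 430 → 750
The encoded length is the sum of every internal node's weight: 77 + 143 + 246 + 320 + 430 + 750 = 1966 bits.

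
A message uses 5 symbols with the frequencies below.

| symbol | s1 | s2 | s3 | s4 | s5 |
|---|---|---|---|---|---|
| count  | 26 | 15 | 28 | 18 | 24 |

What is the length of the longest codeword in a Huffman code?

3

Merge the two lowest-weight nodes at each step:
merge s2(15) and s4(18): 33
merge s5(24) and s1(26): 50
merge s3(28) and 33: 61
merge 50 and 61: 111
The first pair merged (s2, s4) ends up deepest, at depth 3.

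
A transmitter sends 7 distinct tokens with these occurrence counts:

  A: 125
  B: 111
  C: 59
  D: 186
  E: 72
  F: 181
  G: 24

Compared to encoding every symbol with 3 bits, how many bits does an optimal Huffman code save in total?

284

Fixed-length: 3 bits × 758 symbols = 2274 bits.
Huffman merges:
merge G(24) and C(59): 83
merge E(72) and 83: 155
merge B(111) and A(125): 236
merge 155 and F(181): 336
merge D(186) and 236: 422
merge 336 and 422: 758
Huffman total = 83 + 155 + 236 + 336 + 422 + 758 = 1990 bits.
Saving = 2274 − 1990 = 284 bits.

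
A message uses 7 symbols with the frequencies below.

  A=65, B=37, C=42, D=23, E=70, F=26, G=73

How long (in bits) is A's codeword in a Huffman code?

Huffman merges, smallest pair first:
combine D(23), F(26) → 49
combine B(37), C(42) → 79
combine 49, A(65) → 114
combine E(70), G(73) → 143
combine 79, 114 → 193
combine 143, 193 → 336
A sits 3 levels below the root, so its codeword is 3 bits.

3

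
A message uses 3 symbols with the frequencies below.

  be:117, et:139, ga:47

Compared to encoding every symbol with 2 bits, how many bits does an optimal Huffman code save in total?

Fixed-length: 2 bits × 303 symbols = 606 bits.
Huffman merges:
ga(47) + be(117) → 164
et(139) + 164 → 303
Huffman total = 164 + 303 = 467 bits.
Saving = 606 − 467 = 139 bits.

139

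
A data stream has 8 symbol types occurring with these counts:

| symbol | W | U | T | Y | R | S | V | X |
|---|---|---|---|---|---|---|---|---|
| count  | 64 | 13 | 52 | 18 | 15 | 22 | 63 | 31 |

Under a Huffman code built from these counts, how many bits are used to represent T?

3

Build the tree from the bottom:
combine U(13), R(15) → 28
combine Y(18), S(22) → 40
combine 28, X(31) → 59
combine 40, T(52) → 92
combine 59, V(63) → 122
combine W(64), 92 → 156
combine 122, 156 → 278
T's leaf is at depth 3, giving a 3-bit codeword.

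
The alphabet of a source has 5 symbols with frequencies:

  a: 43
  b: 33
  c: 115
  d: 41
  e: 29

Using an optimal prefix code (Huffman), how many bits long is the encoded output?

Greedily combine the two least-frequent nodes:
merge e(29) and b(33): 62
merge d(41) and a(43): 84
merge 62 and 84: 146
merge c(115) and 146: 261
The encoded length is the sum of every internal node's weight: 62 + 84 + 146 + 261 = 553 bits.

553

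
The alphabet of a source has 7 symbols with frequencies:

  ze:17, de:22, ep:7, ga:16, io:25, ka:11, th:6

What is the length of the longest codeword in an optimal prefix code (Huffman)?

Merge the two lowest-weight nodes at each step:
combine th(6), ep(7) → 13
combine ka(11), 13 → 24
combine ga(16), ze(17) → 33
combine de(22), 24 → 46
combine io(25), 33 → 58
combine 46, 58 → 104
The first pair merged (th, ep) ends up deepest, at depth 4.

4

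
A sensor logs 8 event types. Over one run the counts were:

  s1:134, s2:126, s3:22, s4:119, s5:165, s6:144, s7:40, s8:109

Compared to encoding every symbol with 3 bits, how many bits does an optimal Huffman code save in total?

103

Fixed-length: 3 bits × 859 symbols = 2577 bits.
Huffman merges:
combine s3(22), s7(40) → 62
combine 62, s8(109) → 171
combine s4(119), s2(126) → 245
combine s1(134), s6(144) → 278
combine s5(165), 171 → 336
combine 245, 278 → 523
combine 336, 523 → 859
Huffman total = 62 + 171 + 245 + 278 + 336 + 523 + 859 = 2474 bits.
Saving = 2577 − 2474 = 103 bits.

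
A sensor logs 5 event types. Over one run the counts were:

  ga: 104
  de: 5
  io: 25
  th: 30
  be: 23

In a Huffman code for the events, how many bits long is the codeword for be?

4

Repeatedly merge the two smallest:
de(5) + be(23) → 28
io(25) + 28 → 53
th(30) + 53 → 83
83 + ga(104) → 187
be's leaf is at depth 4, giving a 4-bit codeword.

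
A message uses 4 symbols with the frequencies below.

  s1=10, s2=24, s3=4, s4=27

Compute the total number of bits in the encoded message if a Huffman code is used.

117

Greedily combine the two least-frequent nodes:
merge s3(4) and s1(10): 14
merge 14 and s2(24): 38
merge s4(27) and 38: 65
Total encoded bits = sum of merged weights = 14 + 38 + 65 = 117.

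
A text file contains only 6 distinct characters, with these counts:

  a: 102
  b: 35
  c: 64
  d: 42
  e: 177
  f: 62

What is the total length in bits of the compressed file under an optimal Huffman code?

1167

Greedily combine the two least-frequent nodes:
b(35) + d(42) → 77
f(62) + c(64) → 126
77 + a(102) → 179
126 + e(177) → 303
179 + 303 → 482
Each symbol's bit-cost is frequency × depth; summing gives 1167 bits (equivalently 77 + 126 + 179 + 303 + 482).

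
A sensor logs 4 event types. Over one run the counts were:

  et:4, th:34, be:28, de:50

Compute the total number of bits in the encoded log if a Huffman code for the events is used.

214

Merge the two smallest weights repeatedly:
et(4) + be(28) → 32
32 + th(34) → 66
de(50) + 66 → 116
Each symbol's bit-cost is frequency × depth; summing gives 214 bits (equivalently 32 + 66 + 116).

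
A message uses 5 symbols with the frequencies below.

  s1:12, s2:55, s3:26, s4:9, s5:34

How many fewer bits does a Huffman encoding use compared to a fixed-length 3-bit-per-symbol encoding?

123

Fixed-length: 3 bits × 136 symbols = 408 bits.
Huffman merges:
s4(9) + s1(12) → 21
21 + s3(26) → 47
s5(34) + 47 → 81
s2(55) + 81 → 136
Huffman total = 21 + 47 + 81 + 136 = 285 bits.
Saving = 408 − 285 = 123 bits.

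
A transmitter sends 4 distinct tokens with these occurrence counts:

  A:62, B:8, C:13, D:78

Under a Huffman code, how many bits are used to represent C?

3

Huffman merges, smallest pair first:
combine B(8), C(13) → 21
combine 21, A(62) → 83
combine D(78), 83 → 161
The subtree containing C is merged 3 times, so code length = 3.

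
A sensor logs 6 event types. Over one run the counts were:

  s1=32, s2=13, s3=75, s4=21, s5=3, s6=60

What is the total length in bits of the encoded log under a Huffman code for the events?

455

Build the Huffman tree bottom-up:
combine s5(3), s2(13) → 16
combine 16, s4(21) → 37
combine s1(32), 37 → 69
combine s6(60), 69 → 129
combine s3(75), 129 → 204
The encoded length is the sum of every internal node's weight: 16 + 37 + 69 + 129 + 204 = 455 bits.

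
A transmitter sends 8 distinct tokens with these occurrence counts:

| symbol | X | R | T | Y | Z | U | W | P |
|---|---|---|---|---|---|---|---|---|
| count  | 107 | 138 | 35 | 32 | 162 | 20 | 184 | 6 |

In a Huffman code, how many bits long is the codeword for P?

6

Repeatedly merge the two smallest:
merge P(6) and U(20): 26
merge 26 and Y(32): 58
merge T(35) and 58: 93
merge 93 and X(107): 200
merge R(138) and Z(162): 300
merge W(184) and 200: 384
merge 300 and 384: 684
P sits 6 levels below the root, so its codeword is 6 bits.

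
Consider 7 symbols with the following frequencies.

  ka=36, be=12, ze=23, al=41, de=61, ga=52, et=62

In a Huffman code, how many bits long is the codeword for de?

Build the tree from the bottom:
be(12) + ze(23) → 35
35 + ka(36) → 71
al(41) + ga(52) → 93
de(61) + et(62) → 123
71 + 93 → 164
123 + 164 → 287
de's leaf is at depth 2, giving a 2-bit codeword.

2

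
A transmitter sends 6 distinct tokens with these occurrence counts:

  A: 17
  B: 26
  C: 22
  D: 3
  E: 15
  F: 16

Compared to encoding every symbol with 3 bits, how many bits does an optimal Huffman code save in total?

Fixed-length: 3 bits × 99 symbols = 297 bits.
Huffman merges:
combine D(3), E(15) → 18
combine F(16), A(17) → 33
combine 18, C(22) → 40
combine B(26), 33 → 59
combine 40, 59 → 99
Huffman total = 18 + 33 + 40 + 59 + 99 = 249 bits.
Saving = 297 − 249 = 48 bits.

48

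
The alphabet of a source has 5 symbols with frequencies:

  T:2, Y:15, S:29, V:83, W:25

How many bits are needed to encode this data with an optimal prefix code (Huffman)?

284

Merge the two smallest weights repeatedly:
merge T(2) and Y(15): 17
merge 17 and W(25): 42
merge S(29) and 42: 71
merge 71 and V(83): 154
Each symbol's bit-cost is frequency × depth; summing gives 284 bits (equivalently 17 + 42 + 71 + 154).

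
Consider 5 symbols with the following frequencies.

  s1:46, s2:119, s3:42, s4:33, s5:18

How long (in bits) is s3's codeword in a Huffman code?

Huffman merges, smallest pair first:
combine s5(18), s4(33) → 51
combine s3(42), s1(46) → 88
combine 51, 88 → 139
combine s2(119), 139 → 258
The subtree containing s3 is merged 3 times, so code length = 3.

3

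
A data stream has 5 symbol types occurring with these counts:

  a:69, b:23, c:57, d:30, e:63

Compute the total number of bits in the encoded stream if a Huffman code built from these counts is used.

Merge the two smallest weights repeatedly:
merge b(23) and d(30): 53
merge 53 and c(57): 110
merge e(63) and a(69): 132
merge 110 and 132: 242
Total encoded bits = sum of merged weights = 53 + 110 + 132 + 242 = 537.

537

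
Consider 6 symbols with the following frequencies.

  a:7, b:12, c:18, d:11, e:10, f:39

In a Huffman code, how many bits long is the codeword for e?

4

Repeatedly merge the two smallest:
combine a(7), e(10) → 17
combine d(11), b(12) → 23
combine 17, c(18) → 35
combine 23, 35 → 58
combine f(39), 58 → 97
e sits 4 levels below the root, so its codeword is 4 bits.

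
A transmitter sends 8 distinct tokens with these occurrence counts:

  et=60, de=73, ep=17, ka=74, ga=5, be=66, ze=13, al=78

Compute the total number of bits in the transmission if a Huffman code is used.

Merge the two smallest weights repeatedly:
ga(5) + ze(13) → 18
ep(17) + 18 → 35
35 + et(60) → 95
be(66) + de(73) → 139
ka(74) + al(78) → 152
95 + 139 → 234
152 + 234 → 386
The encoded length is the sum of every internal node's weight: 18 + 35 + 95 + 139 + 152 + 234 + 386 = 1059 bits.

1059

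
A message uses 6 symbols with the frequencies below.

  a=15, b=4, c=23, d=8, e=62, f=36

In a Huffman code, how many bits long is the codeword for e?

1

Repeatedly merge the two smallest:
merge b(4) and d(8): 12
merge 12 and a(15): 27
merge c(23) and 27: 50
merge f(36) and 50: 86
merge e(62) and 86: 148
e is a child of the root — depth 1, so its codeword is a single bit.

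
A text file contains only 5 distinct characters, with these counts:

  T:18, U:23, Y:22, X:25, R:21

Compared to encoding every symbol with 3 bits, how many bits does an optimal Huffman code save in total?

Fixed-length: 3 bits × 109 symbols = 327 bits.
Huffman merges:
combine T(18), R(21) → 39
combine Y(22), U(23) → 45
combine X(25), 39 → 64
combine 45, 64 → 109
Huffman total = 39 + 45 + 64 + 109 = 257 bits.
Saving = 327 − 257 = 70 bits.

70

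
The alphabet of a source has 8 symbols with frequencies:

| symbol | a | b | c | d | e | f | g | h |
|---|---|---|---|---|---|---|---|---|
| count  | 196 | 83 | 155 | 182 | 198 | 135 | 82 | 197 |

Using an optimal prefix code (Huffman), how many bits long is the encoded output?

3651

Greedily combine the two least-frequent nodes:
g(82) + b(83) → 165
f(135) + c(155) → 290
165 + d(182) → 347
a(196) + h(197) → 393
e(198) + 290 → 488
347 + 393 → 740
488 + 740 → 1228
Each symbol's bit-cost is frequency × depth; summing gives 3651 bits (equivalently 165 + 290 + 347 + 393 + 488 + 740 + 1228).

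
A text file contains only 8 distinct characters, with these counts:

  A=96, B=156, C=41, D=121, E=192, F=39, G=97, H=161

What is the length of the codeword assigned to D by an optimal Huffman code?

3

Build the tree from the bottom:
combine F(39), C(41) → 80
combine 80, A(96) → 176
combine G(97), D(121) → 218
combine B(156), H(161) → 317
combine 176, E(192) → 368
combine 218, 317 → 535
combine 368, 535 → 903
D sits 3 levels below the root, so its codeword is 3 bits.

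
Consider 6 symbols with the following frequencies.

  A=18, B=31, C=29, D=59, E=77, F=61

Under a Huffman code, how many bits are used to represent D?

2

Huffman merges, smallest pair first:
combine A(18), C(29) → 47
combine B(31), 47 → 78
combine D(59), F(61) → 120
combine E(77), 78 → 155
combine 120, 155 → 275
The subtree containing D is merged 2 times, so code length = 2.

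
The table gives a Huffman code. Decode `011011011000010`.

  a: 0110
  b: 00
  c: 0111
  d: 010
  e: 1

Read left to right; each codeword is recognised as soon as it completes (prefix code):
  0110→a | 1→e | 1→e | 0110→a | 00→b | 010→d
Decoded message: aeeabd

aeeabd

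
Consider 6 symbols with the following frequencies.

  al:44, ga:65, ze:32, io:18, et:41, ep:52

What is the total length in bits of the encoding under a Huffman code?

639

Build the Huffman tree bottom-up:
io(18) + ze(32) → 50
et(41) + al(44) → 85
50 + ep(52) → 102
ga(65) + 85 → 150
102 + 150 → 252
Total encoded bits = sum of merged weights = 50 + 85 + 102 + 150 + 252 = 639.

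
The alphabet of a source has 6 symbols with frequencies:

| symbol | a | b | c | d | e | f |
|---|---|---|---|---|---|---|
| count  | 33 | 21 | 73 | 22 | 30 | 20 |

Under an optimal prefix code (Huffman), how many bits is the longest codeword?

Merge the two lowest-weight nodes at each step:
f(20) + b(21) → 41
d(22) + e(30) → 52
a(33) + 41 → 74
52 + c(73) → 125
74 + 125 → 199
Maximum depth reached is 3.

3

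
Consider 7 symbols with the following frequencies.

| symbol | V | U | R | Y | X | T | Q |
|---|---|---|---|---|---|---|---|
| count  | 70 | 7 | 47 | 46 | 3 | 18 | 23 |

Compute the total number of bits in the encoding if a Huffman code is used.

517

Merge the two smallest weights repeatedly:
X(3) + U(7) → 10
10 + T(18) → 28
Q(23) + 28 → 51
Y(46) + R(47) → 93
51 + V(70) → 121
93 + 121 → 214
Total encoded bits = sum of merged weights = 10 + 28 + 51 + 93 + 121 + 214 = 517.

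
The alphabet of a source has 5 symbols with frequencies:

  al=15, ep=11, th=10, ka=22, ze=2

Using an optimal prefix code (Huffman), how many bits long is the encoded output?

Greedily combine the two least-frequent nodes:
merge ze(2) and th(10): 12
merge ep(11) and 12: 23
merge al(15) and ka(22): 37
merge 23 and 37: 60
Each symbol's bit-cost is frequency × depth; summing gives 132 bits (equivalently 12 + 23 + 37 + 60).

132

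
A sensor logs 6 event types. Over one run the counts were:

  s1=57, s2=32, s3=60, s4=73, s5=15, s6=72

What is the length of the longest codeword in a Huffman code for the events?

4

Merge the two lowest-weight nodes at each step:
s5(15) + s2(32) → 47
47 + s1(57) → 104
s3(60) + s6(72) → 132
s4(73) + 104 → 177
132 + 177 → 309
The first pair merged (s5, s2) ends up deepest, at depth 4.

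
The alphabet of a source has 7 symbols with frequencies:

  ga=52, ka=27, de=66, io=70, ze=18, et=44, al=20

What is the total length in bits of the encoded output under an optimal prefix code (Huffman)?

793

Build the Huffman tree bottom-up:
combine ze(18), al(20) → 38
combine ka(27), 38 → 65
combine et(44), ga(52) → 96
combine 65, de(66) → 131
combine io(70), 96 → 166
combine 131, 166 → 297
Each symbol's bit-cost is frequency × depth; summing gives 793 bits (equivalently 38 + 65 + 96 + 131 + 166 + 297).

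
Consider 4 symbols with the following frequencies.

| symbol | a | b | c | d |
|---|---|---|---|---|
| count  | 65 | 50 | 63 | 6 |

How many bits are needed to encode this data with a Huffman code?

359

Build the Huffman tree bottom-up:
combine d(6), b(50) → 56
combine 56, c(63) → 119
combine a(65), 119 → 184
The encoded length is the sum of every internal node's weight: 56 + 119 + 184 = 359 bits.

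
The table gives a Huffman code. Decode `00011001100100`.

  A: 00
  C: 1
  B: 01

Read left to right; each codeword is recognised as soon as it completes (prefix code):
  00→A | 01→B | 1→C | 00→A | 1→C | 1→C | 00→A | 1→C | 00→A
Decoded message: ABCACCACA

ABCACCACA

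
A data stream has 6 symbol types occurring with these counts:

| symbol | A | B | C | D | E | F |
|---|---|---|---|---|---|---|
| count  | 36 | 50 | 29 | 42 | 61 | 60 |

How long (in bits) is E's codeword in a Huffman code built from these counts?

Huffman merges, smallest pair first:
merge C(29) and A(36): 65
merge D(42) and B(50): 92
merge F(60) and E(61): 121
merge 65 and 92: 157
merge 121 and 157: 278
E's leaf is at depth 2, giving a 2-bit codeword.

2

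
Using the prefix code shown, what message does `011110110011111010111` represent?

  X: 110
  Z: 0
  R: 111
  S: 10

Read left to right; each codeword is recognised as soon as it completes (prefix code):
  0→Z | 111→R | 10→S | 110→X | 0→Z | 111→R | 110→X | 10→S | 111→R
Decoded message: ZRSXZRXSR

ZRSXZRXSR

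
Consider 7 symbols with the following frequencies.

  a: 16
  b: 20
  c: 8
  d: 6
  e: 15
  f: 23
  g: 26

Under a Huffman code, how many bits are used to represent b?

3

Huffman merges, smallest pair first:
merge d(6) and c(8): 14
merge 14 and e(15): 29
merge a(16) and b(20): 36
merge f(23) and g(26): 49
merge 29 and 36: 65
merge 49 and 65: 114
b's leaf is at depth 3, giving a 3-bit codeword.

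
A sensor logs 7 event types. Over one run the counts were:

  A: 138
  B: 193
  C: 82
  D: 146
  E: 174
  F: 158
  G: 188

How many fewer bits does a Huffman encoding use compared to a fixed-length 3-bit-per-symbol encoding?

Fixed-length: 3 bits × 1079 symbols = 3237 bits.
Huffman merges:
merge C(82) and A(138): 220
merge D(146) and F(158): 304
merge E(174) and G(188): 362
merge B(193) and 220: 413
merge 304 and 362: 666
merge 413 and 666: 1079
Huffman total = 220 + 304 + 362 + 413 + 666 + 1079 = 3044 bits.
Saving = 3237 − 3044 = 193 bits.

193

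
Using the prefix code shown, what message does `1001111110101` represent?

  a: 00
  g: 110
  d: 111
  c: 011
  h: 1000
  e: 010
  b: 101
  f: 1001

Read left to right; each codeword is recognised as soon as it completes (prefix code):
  1001→f | 111→d | 110→g | 101→b
Decoded message: fdgb

fdgb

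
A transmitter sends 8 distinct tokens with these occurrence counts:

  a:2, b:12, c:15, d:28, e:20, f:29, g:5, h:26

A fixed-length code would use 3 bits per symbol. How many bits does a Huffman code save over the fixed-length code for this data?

31

Fixed-length: 3 bits × 137 symbols = 411 bits.
Huffman merges:
a(2) + g(5) → 7
7 + b(12) → 19
c(15) + 19 → 34
e(20) + h(26) → 46
d(28) + f(29) → 57
34 + 46 → 80
57 + 80 → 137
Huffman total = 7 + 19 + 34 + 46 + 57 + 80 + 137 = 380 bits.
Saving = 411 − 380 = 31 bits.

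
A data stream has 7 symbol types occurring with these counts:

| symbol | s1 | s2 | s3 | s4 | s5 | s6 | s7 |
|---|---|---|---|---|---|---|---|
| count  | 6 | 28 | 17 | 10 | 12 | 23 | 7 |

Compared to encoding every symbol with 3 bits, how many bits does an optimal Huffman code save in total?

38

Fixed-length: 3 bits × 103 symbols = 309 bits.
Huffman merges:
merge s1(6) and s7(7): 13
merge s4(10) and s5(12): 22
merge 13 and s3(17): 30
merge 22 and s6(23): 45
merge s2(28) and 30: 58
merge 45 and 58: 103
Huffman total = 13 + 22 + 30 + 45 + 58 + 103 = 271 bits.
Saving = 309 − 271 = 38 bits.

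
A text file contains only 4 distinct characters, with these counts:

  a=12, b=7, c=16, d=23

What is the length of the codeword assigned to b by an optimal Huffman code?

3

Repeatedly merge the two smallest:
combine b(7), a(12) → 19
combine c(16), 19 → 35
combine d(23), 35 → 58
b's leaf is at depth 3, giving a 3-bit codeword.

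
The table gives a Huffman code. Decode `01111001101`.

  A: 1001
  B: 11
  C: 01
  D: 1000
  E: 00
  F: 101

CBAF

Read left to right; each codeword is recognised as soon as it completes (prefix code):
  01→C | 11→B | 1001→A | 101→F
Decoded message: CBAF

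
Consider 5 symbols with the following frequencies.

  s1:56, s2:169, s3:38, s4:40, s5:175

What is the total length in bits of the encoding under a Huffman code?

993

Merge the two smallest weights repeatedly:
s3(38) + s4(40) → 78
s1(56) + 78 → 134
134 + s2(169) → 303
s5(175) + 303 → 478
Each symbol's bit-cost is frequency × depth; summing gives 993 bits (equivalently 78 + 134 + 303 + 478).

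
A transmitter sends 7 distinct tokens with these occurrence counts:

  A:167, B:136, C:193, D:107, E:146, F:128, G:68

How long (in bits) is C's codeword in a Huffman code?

Build the tree from the bottom:
merge G(68) and D(107): 175
merge F(128) and B(136): 264
merge E(146) and A(167): 313
merge 175 and C(193): 368
merge 264 and 313: 577
merge 368 and 577: 945
C sits 2 levels below the root, so its codeword is 2 bits.

2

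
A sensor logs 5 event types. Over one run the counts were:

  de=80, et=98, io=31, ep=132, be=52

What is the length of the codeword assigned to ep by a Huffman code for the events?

Build the tree from the bottom:
merge io(31) and be(52): 83
merge de(80) and 83: 163
merge et(98) and ep(132): 230
merge 163 and 230: 393
ep's leaf is at depth 2, giving a 2-bit codeword.

2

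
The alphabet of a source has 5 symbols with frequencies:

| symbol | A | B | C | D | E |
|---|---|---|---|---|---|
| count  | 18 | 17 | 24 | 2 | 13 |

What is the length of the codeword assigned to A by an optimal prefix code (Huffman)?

2

Build the tree from the bottom:
merge D(2) and E(13): 15
merge 15 and B(17): 32
merge A(18) and C(24): 42
merge 32 and 42: 74
A sits 2 levels below the root, so its codeword is 2 bits.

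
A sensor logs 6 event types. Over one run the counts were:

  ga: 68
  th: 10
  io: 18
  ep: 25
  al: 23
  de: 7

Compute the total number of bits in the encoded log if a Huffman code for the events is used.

334

Build the Huffman tree bottom-up:
merge de(7) and th(10): 17
merge 17 and io(18): 35
merge al(23) and ep(25): 48
merge 35 and 48: 83
merge ga(68) and 83: 151
The encoded length is the sum of every internal node's weight: 17 + 35 + 48 + 83 + 151 = 334 bits.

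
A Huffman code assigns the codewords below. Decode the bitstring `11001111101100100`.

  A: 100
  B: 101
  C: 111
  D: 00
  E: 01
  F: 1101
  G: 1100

GCFAA

Read left to right; each codeword is recognised as soon as it completes (prefix code):
  1100→G | 111→C | 1101→F | 100→A | 100→A
Decoded message: GCFAA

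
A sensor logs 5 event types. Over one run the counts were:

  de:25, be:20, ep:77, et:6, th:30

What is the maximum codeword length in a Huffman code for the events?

4

Merge the two lowest-weight nodes at each step:
merge et(6) and be(20): 26
merge de(25) and 26: 51
merge th(30) and 51: 81
merge ep(77) and 81: 158
Maximum depth reached is 4.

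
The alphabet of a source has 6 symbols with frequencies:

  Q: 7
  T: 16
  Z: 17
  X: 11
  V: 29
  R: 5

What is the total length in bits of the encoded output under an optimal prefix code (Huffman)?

Merge the two smallest weights repeatedly:
R(5) + Q(7) → 12
X(11) + 12 → 23
T(16) + Z(17) → 33
23 + V(29) → 52
33 + 52 → 85
Total encoded bits = sum of merged weights = 12 + 23 + 33 + 52 + 85 = 205.

205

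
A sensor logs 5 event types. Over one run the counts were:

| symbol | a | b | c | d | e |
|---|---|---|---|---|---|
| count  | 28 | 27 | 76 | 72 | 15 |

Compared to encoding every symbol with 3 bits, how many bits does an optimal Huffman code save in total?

182

Fixed-length: 3 bits × 218 symbols = 654 bits.
Huffman merges:
e(15) + b(27) → 42
a(28) + 42 → 70
70 + d(72) → 142
c(76) + 142 → 218
Huffman total = 42 + 70 + 142 + 218 = 472 bits.
Saving = 654 − 472 = 182 bits.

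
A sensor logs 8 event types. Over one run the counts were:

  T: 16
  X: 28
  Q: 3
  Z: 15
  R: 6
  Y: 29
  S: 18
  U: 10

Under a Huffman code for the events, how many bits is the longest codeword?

5

Merge the two lowest-weight nodes at each step:
combine Q(3), R(6) → 9
combine 9, U(10) → 19
combine Z(15), T(16) → 31
combine S(18), 19 → 37
combine X(28), Y(29) → 57
combine 31, 37 → 68
combine 57, 68 → 125
The rarest symbols sit at the bottom; the longest codeword is 5 bits.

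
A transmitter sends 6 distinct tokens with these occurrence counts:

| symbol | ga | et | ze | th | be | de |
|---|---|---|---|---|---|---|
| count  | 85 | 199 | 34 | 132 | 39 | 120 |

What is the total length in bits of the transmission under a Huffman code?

Greedily combine the two least-frequent nodes:
ze(34) + be(39) → 73
73 + ga(85) → 158
de(120) + th(132) → 252
158 + et(199) → 357
252 + 357 → 609
The encoded length is the sum of every internal node's weight: 73 + 158 + 252 + 357 + 609 = 1449 bits.

1449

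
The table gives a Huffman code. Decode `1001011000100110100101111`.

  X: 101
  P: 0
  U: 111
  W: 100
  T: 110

WXWPWTWXU

Read left to right; each codeword is recognised as soon as it completes (prefix code):
  100→W | 101→X | 100→W | 0→P | 100→W | 110→T | 100→W | 101→X | 111→U
Decoded message: WXWPWTWXU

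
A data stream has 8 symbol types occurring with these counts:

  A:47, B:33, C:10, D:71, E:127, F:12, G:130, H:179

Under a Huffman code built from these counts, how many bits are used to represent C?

6

Build the tree from the bottom:
combine C(10), F(12) → 22
combine 22, B(33) → 55
combine A(47), 55 → 102
combine D(71), 102 → 173
combine E(127), G(130) → 257
combine 173, H(179) → 352
combine 257, 352 → 609
C sits 6 levels below the root, so its codeword is 6 bits.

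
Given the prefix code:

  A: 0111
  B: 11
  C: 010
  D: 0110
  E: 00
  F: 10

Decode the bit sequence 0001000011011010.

ECEDBC

Read left to right; each codeword is recognised as soon as it completes (prefix code):
  00→E | 010→C | 00→E | 0110→D | 11→B | 010→C
Decoded message: ECEDBC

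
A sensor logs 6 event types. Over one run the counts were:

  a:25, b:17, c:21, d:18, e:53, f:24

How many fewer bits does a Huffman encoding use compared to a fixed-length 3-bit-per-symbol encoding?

Fixed-length: 3 bits × 158 symbols = 474 bits.
Huffman merges:
b(17) + d(18) → 35
c(21) + f(24) → 45
a(25) + 35 → 60
45 + e(53) → 98
60 + 98 → 158
Huffman total = 35 + 45 + 60 + 98 + 158 = 396 bits.
Saving = 474 − 396 = 78 bits.

78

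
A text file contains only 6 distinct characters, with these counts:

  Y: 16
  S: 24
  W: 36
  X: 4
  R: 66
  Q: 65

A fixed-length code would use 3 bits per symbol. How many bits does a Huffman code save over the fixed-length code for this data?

Fixed-length: 3 bits × 211 symbols = 633 bits.
Huffman merges:
combine X(4), Y(16) → 20
combine 20, S(24) → 44
combine W(36), 44 → 80
combine Q(65), R(66) → 131
combine 80, 131 → 211
Huffman total = 20 + 44 + 80 + 131 + 211 = 486 bits.
Saving = 633 − 486 = 147 bits.

147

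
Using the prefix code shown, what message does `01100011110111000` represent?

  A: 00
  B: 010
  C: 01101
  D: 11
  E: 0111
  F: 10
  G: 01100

GEFDFA

Read left to right; each codeword is recognised as soon as it completes (prefix code):
  01100→G | 0111→E | 10→F | 11→D | 10→F | 00→A
Decoded message: GEFDFA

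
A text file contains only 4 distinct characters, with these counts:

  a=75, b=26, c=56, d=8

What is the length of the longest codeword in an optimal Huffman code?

3

Merge the two lowest-weight nodes at each step:
combine d(8), b(26) → 34
combine 34, c(56) → 90
combine a(75), 90 → 165
The first pair merged (d, b) ends up deepest, at depth 3.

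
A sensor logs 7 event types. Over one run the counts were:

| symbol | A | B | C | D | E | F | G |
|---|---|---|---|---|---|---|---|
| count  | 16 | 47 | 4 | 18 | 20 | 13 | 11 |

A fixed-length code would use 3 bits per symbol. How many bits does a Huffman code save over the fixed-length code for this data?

52

Fixed-length: 3 bits × 129 symbols = 387 bits.
Huffman merges:
C(4) + G(11) → 15
F(13) + 15 → 28
A(16) + D(18) → 34
E(20) + 28 → 48
34 + B(47) → 81
48 + 81 → 129
Huffman total = 15 + 28 + 34 + 48 + 81 + 129 = 335 bits.
Saving = 387 − 335 = 52 bits.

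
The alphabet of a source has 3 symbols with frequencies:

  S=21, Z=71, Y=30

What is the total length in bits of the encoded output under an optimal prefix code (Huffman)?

173

Build the Huffman tree bottom-up:
merge S(21) and Y(30): 51
merge 51 and Z(71): 122
The encoded length is the sum of every internal node's weight: 51 + 122 = 173 bits.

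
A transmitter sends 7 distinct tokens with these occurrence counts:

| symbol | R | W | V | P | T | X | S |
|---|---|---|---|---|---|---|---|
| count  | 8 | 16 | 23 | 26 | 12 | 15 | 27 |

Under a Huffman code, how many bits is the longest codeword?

Merge the two lowest-weight nodes at each step:
combine R(8), T(12) → 20
combine X(15), W(16) → 31
combine 20, V(23) → 43
combine P(26), S(27) → 53
combine 31, 43 → 74
combine 53, 74 → 127
The rarest symbols sit at the bottom; the longest codeword is 4 bits.

4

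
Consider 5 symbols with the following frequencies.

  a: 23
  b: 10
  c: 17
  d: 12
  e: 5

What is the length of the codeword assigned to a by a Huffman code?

Build the tree from the bottom:
e(5) + b(10) → 15
d(12) + 15 → 27
c(17) + a(23) → 40
27 + 40 → 67
a's leaf is at depth 2, giving a 2-bit codeword.

2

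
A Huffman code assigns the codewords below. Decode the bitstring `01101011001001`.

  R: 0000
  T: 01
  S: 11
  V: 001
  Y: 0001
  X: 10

Read left to right; each codeword is recognised as soon as it completes (prefix code):
  01→T | 10→X | 10→X | 11→S | 001→V | 001→V
Decoded message: TXXSVV

TXXSVV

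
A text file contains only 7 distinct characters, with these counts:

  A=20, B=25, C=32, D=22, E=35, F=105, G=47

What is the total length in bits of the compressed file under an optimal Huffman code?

747

Greedily combine the two least-frequent nodes:
combine A(20), D(22) → 42
combine B(25), C(32) → 57
combine E(35), 42 → 77
combine G(47), 57 → 104
combine 77, 104 → 181
combine F(105), 181 → 286
Each symbol's bit-cost is frequency × depth; summing gives 747 bits (equivalently 42 + 57 + 77 + 104 + 181 + 286).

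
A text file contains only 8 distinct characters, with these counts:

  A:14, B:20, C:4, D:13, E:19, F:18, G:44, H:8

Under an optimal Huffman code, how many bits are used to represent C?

Repeatedly merge the two smallest:
merge C(4) and H(8): 12
merge 12 and D(13): 25
merge A(14) and F(18): 32
merge E(19) and B(20): 39
merge 25 and 32: 57
merge 39 and G(44): 83
merge 57 and 83: 140
C's leaf is at depth 4, giving a 4-bit codeword.

4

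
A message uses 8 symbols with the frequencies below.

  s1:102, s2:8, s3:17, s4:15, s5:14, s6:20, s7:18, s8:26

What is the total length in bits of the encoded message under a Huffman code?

Build the Huffman tree bottom-up:
s2(8) + s5(14) → 22
s4(15) + s3(17) → 32
s7(18) + s6(20) → 38
22 + s8(26) → 48
32 + 38 → 70
48 + 70 → 118
s1(102) + 118 → 220
The encoded length is the sum of every internal node's weight: 22 + 32 + 38 + 48 + 70 + 118 + 220 = 548 bits.

548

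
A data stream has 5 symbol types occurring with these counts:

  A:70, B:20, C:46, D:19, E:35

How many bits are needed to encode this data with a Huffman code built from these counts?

Build the Huffman tree bottom-up:
D(19) + B(20) → 39
E(35) + 39 → 74
C(46) + A(70) → 116
74 + 116 → 190
Total encoded bits = sum of merged weights = 39 + 74 + 116 + 190 = 419.

419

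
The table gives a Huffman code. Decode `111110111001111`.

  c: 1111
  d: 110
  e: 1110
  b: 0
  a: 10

Read left to right; each codeword is recognised as soon as it completes (prefix code):
  1111→c | 10→a | 1110→e | 0→b | 1111→c
Decoded message: caebc

caebc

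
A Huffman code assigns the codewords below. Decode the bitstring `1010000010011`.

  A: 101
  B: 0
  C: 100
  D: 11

ABBBBBCD

Read left to right; each codeword is recognised as soon as it completes (prefix code):
  101→A | 0→B | 0→B | 0→B | 0→B | 0→B | 100→C | 11→D
Decoded message: ABBBBBCD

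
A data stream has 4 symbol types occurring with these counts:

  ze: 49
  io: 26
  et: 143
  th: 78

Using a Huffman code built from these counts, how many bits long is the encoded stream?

524

Greedily combine the two least-frequent nodes:
merge io(26) and ze(49): 75
merge 75 and th(78): 153
merge et(143) and 153: 296
Total encoded bits = sum of merged weights = 75 + 153 + 296 = 524.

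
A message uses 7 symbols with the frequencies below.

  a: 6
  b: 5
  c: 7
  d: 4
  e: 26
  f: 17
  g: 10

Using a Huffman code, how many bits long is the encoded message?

191

Build the Huffman tree bottom-up:
merge d(4) and b(5): 9
merge a(6) and c(7): 13
merge 9 and g(10): 19
merge 13 and f(17): 30
merge 19 and e(26): 45
merge 30 and 45: 75
Total encoded bits = sum of merged weights = 9 + 13 + 19 + 30 + 45 + 75 = 191.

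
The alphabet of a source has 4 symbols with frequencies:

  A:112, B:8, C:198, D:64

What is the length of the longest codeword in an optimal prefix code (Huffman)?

3

Merge the two lowest-weight nodes at each step:
merge B(8) and D(64): 72
merge 72 and A(112): 184
merge 184 and C(198): 382
The rarest symbols sit at the bottom; the longest codeword is 3 bits.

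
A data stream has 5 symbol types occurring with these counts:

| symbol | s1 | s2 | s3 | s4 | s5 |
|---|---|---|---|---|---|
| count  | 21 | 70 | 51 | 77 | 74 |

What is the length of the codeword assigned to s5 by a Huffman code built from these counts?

2

Huffman merges, smallest pair first:
merge s1(21) and s3(51): 72
merge s2(70) and 72: 142
merge s5(74) and s4(77): 151
merge 142 and 151: 293
s5's leaf is at depth 2, giving a 2-bit codeword.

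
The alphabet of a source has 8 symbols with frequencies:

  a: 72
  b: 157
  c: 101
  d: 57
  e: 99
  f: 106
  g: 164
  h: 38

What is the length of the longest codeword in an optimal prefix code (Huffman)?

4

Merge the two lowest-weight nodes at each step:
combine h(38), d(57) → 95
combine a(72), 95 → 167
combine e(99), c(101) → 200
combine f(106), b(157) → 263
combine g(164), 167 → 331
combine 200, 263 → 463
combine 331, 463 → 794
Maximum depth reached is 4.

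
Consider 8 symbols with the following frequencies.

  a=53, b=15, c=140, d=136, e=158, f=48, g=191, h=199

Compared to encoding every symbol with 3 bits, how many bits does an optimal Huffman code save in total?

Fixed-length: 3 bits × 940 symbols = 2820 bits.
Huffman merges:
b(15) + f(48) → 63
a(53) + 63 → 116
116 + d(136) → 252
c(140) + e(158) → 298
g(191) + h(199) → 390
252 + 298 → 550
390 + 550 → 940
Huffman total = 63 + 116 + 252 + 298 + 390 + 550 + 940 = 2609 bits.
Saving = 2820 − 2609 = 211 bits.

211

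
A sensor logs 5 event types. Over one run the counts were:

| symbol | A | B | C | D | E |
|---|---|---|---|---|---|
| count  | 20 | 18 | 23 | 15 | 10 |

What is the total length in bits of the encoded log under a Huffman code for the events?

197

Build the Huffman tree bottom-up:
combine E(10), D(15) → 25
combine B(18), A(20) → 38
combine C(23), 25 → 48
combine 38, 48 → 86
The encoded length is the sum of every internal node's weight: 25 + 38 + 48 + 86 = 197 bits.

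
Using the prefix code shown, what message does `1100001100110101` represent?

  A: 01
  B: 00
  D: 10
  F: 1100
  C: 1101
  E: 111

FBFCA

Read left to right; each codeword is recognised as soon as it completes (prefix code):
  1100→F | 00→B | 1100→F | 1101→C | 01→A
Decoded message: FBFCA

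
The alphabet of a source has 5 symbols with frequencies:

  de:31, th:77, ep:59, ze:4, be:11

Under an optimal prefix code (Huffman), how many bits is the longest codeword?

Merge the two lowest-weight nodes at each step:
ze(4) + be(11) → 15
15 + de(31) → 46
46 + ep(59) → 105
th(77) + 105 → 182
Maximum depth reached is 4.

4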